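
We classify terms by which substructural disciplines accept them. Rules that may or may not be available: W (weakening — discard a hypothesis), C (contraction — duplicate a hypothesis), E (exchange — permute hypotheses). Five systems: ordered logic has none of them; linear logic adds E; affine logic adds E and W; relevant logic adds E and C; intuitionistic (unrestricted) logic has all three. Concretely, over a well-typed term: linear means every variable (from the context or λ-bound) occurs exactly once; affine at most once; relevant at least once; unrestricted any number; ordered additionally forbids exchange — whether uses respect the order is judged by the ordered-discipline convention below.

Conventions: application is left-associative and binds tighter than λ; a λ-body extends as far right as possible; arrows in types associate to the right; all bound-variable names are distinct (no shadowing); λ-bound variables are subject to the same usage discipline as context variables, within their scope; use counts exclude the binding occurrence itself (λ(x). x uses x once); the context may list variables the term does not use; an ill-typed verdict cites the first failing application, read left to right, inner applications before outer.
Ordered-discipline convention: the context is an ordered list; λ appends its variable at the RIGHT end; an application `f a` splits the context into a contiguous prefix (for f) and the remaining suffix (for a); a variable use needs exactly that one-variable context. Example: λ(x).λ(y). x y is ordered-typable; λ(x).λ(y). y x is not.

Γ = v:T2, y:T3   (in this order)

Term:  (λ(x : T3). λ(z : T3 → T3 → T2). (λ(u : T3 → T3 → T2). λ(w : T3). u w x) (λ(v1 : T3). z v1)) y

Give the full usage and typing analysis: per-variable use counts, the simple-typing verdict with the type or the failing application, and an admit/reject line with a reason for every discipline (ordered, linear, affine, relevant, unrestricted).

variable uses: v ×0; y ×1; x (bound) ×1; z (bound) ×1; u (bound) ×1; w (bound) ×1; v1 (bound) ×1
use order (left to right): u, w, x, z, v1, y
typing: well-typed at (T3 → T3 → T2) → T3 → T2
ordered: ✗ — v left unused
linear: ✗ — v left unused
affine: ✓ — at most one use each (v, y, x, z, u, w, v1)
relevant: ✗ — v left unused
unrestricted: ✓ — typability at (T3 → T3 → T2) → T3 → T2 is all that's needed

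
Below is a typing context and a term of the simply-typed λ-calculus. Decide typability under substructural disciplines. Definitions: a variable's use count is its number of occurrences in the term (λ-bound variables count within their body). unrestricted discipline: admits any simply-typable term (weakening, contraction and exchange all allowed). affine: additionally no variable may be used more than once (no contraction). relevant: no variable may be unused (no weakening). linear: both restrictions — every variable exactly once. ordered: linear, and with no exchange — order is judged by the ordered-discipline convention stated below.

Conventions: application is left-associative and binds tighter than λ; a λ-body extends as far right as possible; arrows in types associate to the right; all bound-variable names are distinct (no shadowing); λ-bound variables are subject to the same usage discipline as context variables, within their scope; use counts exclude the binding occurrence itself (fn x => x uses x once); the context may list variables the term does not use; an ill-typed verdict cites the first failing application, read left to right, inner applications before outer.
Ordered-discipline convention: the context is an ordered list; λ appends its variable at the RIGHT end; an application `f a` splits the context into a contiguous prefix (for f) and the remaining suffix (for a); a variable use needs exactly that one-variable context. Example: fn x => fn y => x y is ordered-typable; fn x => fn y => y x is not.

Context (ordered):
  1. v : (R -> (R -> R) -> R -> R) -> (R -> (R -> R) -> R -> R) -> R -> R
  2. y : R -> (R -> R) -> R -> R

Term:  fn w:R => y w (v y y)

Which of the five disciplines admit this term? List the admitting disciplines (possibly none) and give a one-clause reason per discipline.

admitted by: relevant, unrestricted
use counts: v: 1; y: 3; w [bound]: 1
left-to-right use order: y, w, v, y, y
typing: the term checks, with type R -> R -> R
ordered: ✗ — repeated use of y ×3
linear: ✗ — repeated use of y ×3
affine: ✗ — repeated use of y ×3
relevant: ✓ — none of v, y, w goes unused
unrestricted: ✓ — type-checks (R -> R -> R) and nothing is barred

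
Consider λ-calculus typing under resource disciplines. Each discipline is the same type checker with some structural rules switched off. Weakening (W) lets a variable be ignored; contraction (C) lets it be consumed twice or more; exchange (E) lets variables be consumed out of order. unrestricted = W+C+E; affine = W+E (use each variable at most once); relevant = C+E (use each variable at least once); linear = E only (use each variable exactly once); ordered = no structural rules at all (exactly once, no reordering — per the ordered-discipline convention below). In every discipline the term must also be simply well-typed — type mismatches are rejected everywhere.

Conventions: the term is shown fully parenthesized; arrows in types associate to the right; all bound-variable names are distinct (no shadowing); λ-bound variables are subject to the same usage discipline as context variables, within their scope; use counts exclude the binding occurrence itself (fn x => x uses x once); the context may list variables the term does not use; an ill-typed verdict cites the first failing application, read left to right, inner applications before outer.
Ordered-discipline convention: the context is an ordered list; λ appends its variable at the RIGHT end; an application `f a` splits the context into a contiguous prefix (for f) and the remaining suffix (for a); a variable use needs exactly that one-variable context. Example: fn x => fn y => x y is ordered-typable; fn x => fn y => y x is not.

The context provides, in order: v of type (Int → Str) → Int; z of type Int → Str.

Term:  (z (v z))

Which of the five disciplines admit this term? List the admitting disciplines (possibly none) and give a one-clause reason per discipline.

admitted by: relevant, unrestricted
variable uses: v ×1; z ×2
uses in reading order: z, v, z
typing: well-typed at Str
ordered: ✗, needs contraction — z ×2
linear: ✗, needs contraction — z ×2
affine: ✗, needs contraction — z ×2
relevant: ✓, none of v, z goes unused
unrestricted: ✓, well-typed at Str; no restrictions here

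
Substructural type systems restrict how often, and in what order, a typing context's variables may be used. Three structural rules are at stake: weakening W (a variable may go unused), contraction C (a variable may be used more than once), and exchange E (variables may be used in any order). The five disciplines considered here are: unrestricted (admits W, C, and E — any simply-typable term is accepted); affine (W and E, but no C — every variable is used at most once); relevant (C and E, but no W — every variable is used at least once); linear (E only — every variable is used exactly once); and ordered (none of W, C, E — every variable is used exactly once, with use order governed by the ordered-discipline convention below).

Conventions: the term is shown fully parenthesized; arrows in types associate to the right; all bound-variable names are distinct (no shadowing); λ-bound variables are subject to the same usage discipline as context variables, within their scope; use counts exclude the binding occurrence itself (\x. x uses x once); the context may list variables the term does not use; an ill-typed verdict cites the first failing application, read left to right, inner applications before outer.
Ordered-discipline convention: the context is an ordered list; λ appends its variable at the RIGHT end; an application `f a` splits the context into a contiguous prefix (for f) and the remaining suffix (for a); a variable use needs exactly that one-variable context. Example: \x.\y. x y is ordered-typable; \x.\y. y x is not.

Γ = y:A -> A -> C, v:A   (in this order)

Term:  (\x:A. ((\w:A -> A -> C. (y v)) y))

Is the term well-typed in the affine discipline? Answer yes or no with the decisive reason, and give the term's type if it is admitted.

no — y ×2 used more than once (contraction)
variable uses: y=2, v=1, x [bound]=0, w [bound]=0
uses in reading order: y, v, y
typing: ✓ — A -> A -> C
across the five disciplines: ordered ✗ | linear ✗ | affine ✗ | relevant ✗ | unrestricted ✓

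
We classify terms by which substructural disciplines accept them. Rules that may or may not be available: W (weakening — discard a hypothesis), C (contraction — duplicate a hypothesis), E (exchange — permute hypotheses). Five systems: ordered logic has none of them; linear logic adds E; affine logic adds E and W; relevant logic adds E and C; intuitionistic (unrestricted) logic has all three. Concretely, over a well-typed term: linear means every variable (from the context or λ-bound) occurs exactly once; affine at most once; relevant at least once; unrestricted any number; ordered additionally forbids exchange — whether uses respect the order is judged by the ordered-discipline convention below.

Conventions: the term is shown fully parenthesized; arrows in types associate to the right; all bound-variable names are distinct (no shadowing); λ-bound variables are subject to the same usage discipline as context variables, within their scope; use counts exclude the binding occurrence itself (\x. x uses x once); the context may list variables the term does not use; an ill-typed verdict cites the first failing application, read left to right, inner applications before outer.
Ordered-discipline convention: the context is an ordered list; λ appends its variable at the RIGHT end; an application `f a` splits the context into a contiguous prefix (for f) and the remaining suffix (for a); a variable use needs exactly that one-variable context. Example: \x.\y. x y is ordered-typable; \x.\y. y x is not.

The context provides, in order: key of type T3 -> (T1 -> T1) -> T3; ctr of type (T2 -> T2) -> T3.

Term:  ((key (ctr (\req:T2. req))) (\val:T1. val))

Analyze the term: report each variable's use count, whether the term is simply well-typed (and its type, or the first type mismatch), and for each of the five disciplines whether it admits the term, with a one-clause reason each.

use counts: key: 1; ctr: 1; req (λ-bound): 1; val (λ-bound): 1
order of uses: key, ctr, req, val
typing: ✓ — T3
ordered: ✓, key, ctr, req, val: once each, no exchange needed
linear: ✓, each of key, ctr, req, val used exactly once
affine: ✓, key, ctr, req, val: no repeats, contraction unneeded
relevant: ✓, key, ctr, req, val: all used, weakening unneeded
unrestricted: ✓, well-typed at T3; no restrictions here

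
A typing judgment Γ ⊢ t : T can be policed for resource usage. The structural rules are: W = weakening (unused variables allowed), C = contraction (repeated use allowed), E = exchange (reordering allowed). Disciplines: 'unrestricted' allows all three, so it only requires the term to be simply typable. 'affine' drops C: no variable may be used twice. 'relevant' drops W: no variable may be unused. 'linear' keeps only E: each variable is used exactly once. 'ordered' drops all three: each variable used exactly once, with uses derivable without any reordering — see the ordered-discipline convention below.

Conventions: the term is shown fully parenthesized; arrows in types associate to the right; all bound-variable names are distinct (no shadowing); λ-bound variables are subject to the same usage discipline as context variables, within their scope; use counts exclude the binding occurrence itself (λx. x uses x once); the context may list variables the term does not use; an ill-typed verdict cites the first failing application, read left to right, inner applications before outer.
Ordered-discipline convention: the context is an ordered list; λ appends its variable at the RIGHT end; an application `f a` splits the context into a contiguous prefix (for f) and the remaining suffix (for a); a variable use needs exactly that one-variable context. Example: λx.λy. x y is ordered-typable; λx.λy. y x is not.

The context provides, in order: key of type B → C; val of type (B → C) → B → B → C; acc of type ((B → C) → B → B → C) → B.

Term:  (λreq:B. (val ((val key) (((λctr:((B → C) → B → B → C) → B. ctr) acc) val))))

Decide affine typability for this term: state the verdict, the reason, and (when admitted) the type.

no — val ×3 used more than once (contraction)
counts: key: 1×, val: 3×, acc: 1×, req [bound]: 0×, ctr [bound]: 1×
left-to-right use order: val, val, key, ctr, acc, val
typing: well-typed — term : B → B → B → C
all disciplines: ordered ✗, linear ✗, affine ✗, relevant ✗, unrestricted ✓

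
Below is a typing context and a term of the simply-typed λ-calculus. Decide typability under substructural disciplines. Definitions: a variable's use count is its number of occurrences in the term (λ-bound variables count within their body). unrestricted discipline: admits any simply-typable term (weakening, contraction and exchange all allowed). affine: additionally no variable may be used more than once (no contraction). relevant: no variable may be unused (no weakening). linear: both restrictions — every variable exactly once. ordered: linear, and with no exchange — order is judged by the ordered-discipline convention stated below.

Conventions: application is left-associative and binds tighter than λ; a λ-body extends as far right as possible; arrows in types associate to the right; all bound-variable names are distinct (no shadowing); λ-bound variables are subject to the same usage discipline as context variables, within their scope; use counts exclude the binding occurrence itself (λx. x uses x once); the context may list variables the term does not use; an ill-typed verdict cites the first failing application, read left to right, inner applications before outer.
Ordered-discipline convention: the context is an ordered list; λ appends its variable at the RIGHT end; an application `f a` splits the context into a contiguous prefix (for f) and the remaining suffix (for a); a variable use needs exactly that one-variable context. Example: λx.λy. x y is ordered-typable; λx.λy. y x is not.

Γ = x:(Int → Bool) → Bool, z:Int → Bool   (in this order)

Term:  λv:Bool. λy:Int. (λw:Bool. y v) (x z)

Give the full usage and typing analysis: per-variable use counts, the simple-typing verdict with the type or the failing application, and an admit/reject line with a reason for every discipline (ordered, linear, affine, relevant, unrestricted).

use counts: x ×1, z ×1, v (bound) ×1, y (bound) ×1, w (bound) ×0
order of uses: y, v, x, z
typing: ill-typed: non-arrow in function slot: Int
ordered: ✗ — fails simple typing
linear: ✗ — a type mismatch blocks all five
affine: ✗ — the type mismatch rejects it
relevant: ✗ — not simply typable
unrestricted: ✗ — fails simple typing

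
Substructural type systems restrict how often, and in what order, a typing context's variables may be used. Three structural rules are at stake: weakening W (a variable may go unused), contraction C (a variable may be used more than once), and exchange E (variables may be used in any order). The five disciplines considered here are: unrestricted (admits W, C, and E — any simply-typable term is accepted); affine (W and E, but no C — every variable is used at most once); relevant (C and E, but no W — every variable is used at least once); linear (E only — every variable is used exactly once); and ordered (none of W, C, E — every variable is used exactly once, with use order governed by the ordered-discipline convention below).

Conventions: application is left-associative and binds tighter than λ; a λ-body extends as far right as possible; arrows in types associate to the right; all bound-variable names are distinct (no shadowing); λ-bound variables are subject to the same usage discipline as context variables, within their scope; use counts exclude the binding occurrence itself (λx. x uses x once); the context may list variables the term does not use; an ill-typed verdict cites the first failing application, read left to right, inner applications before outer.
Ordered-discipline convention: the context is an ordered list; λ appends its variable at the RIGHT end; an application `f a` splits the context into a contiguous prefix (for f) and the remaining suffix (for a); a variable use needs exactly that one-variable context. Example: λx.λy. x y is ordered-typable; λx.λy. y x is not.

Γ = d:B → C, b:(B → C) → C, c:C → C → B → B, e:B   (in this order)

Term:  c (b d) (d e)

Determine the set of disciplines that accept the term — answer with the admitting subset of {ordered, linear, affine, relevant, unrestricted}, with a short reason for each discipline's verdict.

accepted by: relevant, unrestricted
usage: d=2, b=1, c=1, e=1
order of uses: c, b, d, d, e
typing: the term checks, with type B → B
ordered ✗ (uses contraction: d ×2)
linear ✗ (uses contraction: d ×2)
affine ✗ (uses contraction: d ×2)
relevant ✓ (every one of d, b, c, e appears)
unrestricted ✓ (typability at B → B is all that's needed)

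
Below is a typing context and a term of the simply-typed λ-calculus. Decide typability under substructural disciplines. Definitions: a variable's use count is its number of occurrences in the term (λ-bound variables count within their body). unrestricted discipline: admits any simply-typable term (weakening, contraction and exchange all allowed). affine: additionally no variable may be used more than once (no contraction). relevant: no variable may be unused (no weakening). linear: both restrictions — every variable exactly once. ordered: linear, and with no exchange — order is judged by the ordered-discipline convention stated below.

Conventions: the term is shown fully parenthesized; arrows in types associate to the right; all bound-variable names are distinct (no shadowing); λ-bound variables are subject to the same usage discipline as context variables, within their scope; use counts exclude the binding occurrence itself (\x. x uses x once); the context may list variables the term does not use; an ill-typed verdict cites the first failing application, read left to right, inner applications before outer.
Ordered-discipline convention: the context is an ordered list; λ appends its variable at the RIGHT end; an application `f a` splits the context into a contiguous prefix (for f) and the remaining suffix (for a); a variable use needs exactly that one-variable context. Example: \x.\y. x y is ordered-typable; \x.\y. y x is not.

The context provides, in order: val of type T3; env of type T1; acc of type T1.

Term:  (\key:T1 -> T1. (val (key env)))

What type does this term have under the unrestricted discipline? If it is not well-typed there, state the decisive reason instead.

not well-typed under unrestricted — fails simple typing
use counts: val: 1×; env: 1×; acc: 0×; key [bound]: 1×
order of uses: val, key, env
typing: ill-typed: applying a non-function (T3)
per-discipline verdicts: ordered ✗; linear ✗; affine ✗; relevant ✗; unrestricted ✗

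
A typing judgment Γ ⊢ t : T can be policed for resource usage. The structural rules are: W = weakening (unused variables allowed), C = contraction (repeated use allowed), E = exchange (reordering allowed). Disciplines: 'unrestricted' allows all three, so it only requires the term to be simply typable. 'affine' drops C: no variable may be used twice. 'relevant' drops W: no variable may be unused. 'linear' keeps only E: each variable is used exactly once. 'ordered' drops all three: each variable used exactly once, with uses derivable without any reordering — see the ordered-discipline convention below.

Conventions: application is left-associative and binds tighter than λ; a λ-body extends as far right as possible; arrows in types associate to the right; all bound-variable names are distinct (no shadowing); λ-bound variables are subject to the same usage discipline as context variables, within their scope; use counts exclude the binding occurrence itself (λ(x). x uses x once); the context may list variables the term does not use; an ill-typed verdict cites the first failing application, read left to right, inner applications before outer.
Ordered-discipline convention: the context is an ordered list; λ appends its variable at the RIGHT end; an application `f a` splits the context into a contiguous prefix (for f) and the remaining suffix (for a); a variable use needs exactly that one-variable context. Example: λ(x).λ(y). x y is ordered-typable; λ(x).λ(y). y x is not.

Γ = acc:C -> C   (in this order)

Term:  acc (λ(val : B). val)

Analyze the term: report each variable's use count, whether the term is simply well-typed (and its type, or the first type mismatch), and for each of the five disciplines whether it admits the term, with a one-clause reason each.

counts: acc ×1; val [bound] ×1
left-to-right use order: acc, val
typing: ill-typed: an application expects C but receives B -> B
ordered: ✗, fails simple typing
linear: ✗, a type mismatch blocks all five
affine: ✗, the type mismatch rejects it
relevant: ✗, not simply typable
unrestricted: ✗, fails simple typing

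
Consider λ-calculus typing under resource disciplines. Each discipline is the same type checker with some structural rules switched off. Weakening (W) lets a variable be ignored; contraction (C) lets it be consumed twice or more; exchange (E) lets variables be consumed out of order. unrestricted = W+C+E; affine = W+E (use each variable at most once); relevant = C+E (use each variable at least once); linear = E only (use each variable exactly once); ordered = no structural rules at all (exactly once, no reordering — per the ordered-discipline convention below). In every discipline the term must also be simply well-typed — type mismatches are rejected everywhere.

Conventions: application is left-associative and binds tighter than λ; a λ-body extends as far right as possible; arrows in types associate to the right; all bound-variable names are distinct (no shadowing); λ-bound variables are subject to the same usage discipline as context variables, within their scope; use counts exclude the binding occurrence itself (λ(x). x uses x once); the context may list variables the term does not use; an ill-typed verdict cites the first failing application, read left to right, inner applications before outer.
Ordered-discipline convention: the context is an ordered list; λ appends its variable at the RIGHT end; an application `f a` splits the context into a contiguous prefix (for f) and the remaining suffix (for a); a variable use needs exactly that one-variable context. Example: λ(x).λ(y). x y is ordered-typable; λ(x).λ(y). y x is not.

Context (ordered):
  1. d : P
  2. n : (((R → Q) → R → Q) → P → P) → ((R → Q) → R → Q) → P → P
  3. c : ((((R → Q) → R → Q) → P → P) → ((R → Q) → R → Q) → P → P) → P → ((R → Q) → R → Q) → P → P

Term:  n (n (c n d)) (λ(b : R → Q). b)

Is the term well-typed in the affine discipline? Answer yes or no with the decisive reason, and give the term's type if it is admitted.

no — needs contraction — n ×3
use counts: d: 1, n: 3, c: 1, b (λ-bound): 1
order of uses: n, n, c, n, d, b
typing: well-typed at P → P
per-discipline verdicts: ordered ✗, linear ✗, affine ✗, relevant ✓, unrestricted ✓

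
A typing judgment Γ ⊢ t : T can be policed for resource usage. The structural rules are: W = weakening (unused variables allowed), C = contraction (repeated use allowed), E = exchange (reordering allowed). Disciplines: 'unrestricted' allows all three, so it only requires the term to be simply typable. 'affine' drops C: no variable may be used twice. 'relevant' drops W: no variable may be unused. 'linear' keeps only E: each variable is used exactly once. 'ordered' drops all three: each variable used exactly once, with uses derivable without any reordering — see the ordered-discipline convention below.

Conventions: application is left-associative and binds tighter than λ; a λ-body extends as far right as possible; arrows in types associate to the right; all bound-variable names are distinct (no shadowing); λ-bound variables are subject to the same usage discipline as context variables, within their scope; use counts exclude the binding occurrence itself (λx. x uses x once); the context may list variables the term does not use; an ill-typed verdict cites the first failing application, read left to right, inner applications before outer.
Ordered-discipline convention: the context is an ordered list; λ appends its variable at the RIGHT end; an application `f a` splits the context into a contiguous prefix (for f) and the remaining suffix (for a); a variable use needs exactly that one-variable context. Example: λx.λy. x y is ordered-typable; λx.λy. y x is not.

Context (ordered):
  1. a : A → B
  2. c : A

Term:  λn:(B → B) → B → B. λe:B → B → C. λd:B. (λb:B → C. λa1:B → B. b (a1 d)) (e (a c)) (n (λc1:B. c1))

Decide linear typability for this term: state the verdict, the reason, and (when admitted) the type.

yes — a, c, n, e, d, b, a1, c1: one use apiece; term : ((B → B) → B → B) → (B → B → C) → B → C
use counts: a: 1; c: 1; n (bound): 1; e (bound): 1; d (bound): 1; b (bound): 1; a1 (bound): 1; c1 (bound): 1
uses in reading order: b, a1, d, e, a, c, n, c1
typing: ✓ — ((B → B) → B → B) → (B → B → C) → B → C
all disciplines: ordered ✗, linear ✓, affine ✓, relevant ✓, unrestricted ✓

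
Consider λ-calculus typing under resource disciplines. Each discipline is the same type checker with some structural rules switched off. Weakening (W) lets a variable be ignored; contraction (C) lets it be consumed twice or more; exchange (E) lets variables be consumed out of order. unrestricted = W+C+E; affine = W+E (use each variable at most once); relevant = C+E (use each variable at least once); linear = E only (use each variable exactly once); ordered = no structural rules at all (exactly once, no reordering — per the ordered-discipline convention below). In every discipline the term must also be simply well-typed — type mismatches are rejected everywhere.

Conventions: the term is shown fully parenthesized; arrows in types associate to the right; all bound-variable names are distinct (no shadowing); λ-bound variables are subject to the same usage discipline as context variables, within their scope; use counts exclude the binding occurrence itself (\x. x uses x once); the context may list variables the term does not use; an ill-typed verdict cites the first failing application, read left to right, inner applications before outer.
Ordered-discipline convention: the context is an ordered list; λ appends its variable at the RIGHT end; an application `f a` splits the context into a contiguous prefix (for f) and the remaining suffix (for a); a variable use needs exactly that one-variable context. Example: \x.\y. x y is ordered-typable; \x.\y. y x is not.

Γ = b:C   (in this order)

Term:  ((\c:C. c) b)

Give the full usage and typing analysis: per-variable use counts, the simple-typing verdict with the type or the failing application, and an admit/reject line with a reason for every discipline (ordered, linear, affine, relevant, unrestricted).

usage: b: 1; c (λ-bound): 1
use order (left to right): c, b
typing: the term checks, with type C
ordered ✓ (one use each (b, c); ordered split holds)
linear ✓ (each of b, c used exactly once)
affine ✓ (at most one use each (b, c))
relevant ✓ (b, c: all used, weakening unneeded)
unrestricted ✓ (simply typable at C; W, C, E all held)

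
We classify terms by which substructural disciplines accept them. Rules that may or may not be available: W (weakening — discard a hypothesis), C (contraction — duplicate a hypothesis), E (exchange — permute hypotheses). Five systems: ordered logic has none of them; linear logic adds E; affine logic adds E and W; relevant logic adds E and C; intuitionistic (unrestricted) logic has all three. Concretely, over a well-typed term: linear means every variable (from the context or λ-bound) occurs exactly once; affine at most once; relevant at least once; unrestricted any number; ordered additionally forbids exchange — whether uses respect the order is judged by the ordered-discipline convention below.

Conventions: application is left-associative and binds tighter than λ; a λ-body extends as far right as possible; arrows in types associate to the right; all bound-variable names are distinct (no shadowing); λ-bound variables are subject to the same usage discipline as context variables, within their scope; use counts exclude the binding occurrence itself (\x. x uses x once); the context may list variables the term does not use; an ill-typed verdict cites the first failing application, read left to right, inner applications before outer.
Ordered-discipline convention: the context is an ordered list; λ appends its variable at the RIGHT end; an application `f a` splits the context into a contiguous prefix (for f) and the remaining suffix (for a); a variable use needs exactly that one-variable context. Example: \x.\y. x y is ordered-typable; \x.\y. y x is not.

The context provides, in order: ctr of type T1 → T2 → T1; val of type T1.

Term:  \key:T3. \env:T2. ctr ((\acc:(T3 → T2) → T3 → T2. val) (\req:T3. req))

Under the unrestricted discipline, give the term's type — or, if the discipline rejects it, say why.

not well-typed under unrestricted — a type mismatch blocks all five
usage: ctr: 1, val: 1, key [bound]: 0, env [bound]: 0, acc [bound]: 0, req [bound]: 1
left-to-right use order: ctr, val, req
typing: ill-typed: an application expects (T3 → T2) → T3 → T2 but receives T3 → T3
all disciplines: ordered ✗ | linear ✗ | affine ✗ | relevant ✗ | unrestricted ✗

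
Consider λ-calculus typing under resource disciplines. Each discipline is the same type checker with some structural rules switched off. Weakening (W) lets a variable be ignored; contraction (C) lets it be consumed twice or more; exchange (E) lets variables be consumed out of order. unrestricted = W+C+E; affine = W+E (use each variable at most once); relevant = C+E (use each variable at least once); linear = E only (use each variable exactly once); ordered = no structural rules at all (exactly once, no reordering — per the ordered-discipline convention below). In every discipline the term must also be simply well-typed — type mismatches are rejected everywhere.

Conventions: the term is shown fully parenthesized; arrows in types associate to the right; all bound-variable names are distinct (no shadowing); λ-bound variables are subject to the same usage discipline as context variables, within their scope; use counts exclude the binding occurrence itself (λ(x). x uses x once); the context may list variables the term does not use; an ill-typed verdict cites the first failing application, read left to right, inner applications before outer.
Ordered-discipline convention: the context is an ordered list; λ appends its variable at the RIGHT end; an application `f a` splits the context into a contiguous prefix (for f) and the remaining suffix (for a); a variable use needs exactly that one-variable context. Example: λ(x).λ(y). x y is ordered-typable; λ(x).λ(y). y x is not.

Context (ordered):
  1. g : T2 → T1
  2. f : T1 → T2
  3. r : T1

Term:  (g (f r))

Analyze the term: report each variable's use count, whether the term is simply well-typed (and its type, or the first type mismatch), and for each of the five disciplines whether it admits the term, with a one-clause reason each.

counts: g: 1, f: 1, r: 1
order of uses: g, f, r
typing: ✓ — T1
ordered ✓ (single-use (g, f, r), ordered derivation ok)
linear ✓ (g, f, r: one use apiece)
affine ✓ (g, f, r: no repeats, contraction unneeded)
relevant ✓ (g, f, r: all used, weakening unneeded)
unrestricted ✓ (well-typed at T1; no restrictions here)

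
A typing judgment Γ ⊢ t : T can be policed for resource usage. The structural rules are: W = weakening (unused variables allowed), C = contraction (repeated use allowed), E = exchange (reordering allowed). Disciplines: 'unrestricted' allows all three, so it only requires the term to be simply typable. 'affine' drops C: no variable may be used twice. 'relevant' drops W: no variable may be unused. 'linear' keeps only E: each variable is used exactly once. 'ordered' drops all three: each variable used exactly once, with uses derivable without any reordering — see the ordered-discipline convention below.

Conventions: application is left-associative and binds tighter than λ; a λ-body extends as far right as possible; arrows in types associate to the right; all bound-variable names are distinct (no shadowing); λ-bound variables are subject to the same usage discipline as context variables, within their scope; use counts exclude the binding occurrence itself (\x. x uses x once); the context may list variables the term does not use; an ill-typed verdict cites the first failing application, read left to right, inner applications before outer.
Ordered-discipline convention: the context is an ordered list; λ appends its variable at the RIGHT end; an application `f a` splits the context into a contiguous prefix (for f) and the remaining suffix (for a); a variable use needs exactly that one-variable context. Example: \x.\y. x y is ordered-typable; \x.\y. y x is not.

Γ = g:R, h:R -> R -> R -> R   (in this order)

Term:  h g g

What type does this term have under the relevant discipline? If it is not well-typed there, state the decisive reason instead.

term : R -> R
variable uses: g: 2; h: 1
order of uses: h, g, g
typing: the term checks, with type R -> R
summary: ordered ✗ · linear ✗ · affine ✗ · relevant ✓ · unrestricted ✓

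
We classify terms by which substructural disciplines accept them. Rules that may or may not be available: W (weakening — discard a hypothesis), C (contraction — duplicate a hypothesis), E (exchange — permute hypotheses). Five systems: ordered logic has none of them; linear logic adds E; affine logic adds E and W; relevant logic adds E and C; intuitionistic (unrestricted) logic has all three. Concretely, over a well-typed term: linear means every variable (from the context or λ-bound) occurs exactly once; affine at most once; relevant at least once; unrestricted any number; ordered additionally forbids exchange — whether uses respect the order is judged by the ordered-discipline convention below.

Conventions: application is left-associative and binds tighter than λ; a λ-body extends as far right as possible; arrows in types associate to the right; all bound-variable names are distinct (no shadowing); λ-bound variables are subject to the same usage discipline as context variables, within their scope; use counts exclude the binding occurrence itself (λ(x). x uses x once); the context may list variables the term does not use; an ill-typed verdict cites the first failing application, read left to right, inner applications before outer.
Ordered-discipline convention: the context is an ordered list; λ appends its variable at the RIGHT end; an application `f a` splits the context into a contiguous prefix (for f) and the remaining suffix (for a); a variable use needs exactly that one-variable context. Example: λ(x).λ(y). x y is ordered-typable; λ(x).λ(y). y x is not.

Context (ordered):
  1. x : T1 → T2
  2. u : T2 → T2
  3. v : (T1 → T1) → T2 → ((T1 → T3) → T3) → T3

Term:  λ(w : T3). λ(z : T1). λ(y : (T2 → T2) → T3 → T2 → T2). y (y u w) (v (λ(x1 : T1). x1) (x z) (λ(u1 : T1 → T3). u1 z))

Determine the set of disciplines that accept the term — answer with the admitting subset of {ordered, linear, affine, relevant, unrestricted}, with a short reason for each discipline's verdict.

accepted by: relevant, unrestricted
usage: x: 1×, u: 1×, v: 1×, w [bound]: 1×, z [bound]: 2×, y [bound]: 2×, x1 [bound]: 1×, u1 [bound]: 1×
use order (left to right): y, y, u, w, v, x1, x, z, u1, z
typing: well-typed at T3 → T1 → ((T2 → T2) → T3 → T2 → T2) → T2 → T2
ordered ✗ (uses contraction: z ×2, y ×2)
linear ✗ (uses contraction: z ×2, y ×2)
affine ✗ (uses contraction: z ×2, y ×2)
relevant ✓ (every one of x, u, v, w, z, y, x1, u1 appears)
unrestricted ✓ (simply typable at T3 → T1 → ((T2 → T2) → T3 → T2 → T2) → T2 → T2; W, C, E all held)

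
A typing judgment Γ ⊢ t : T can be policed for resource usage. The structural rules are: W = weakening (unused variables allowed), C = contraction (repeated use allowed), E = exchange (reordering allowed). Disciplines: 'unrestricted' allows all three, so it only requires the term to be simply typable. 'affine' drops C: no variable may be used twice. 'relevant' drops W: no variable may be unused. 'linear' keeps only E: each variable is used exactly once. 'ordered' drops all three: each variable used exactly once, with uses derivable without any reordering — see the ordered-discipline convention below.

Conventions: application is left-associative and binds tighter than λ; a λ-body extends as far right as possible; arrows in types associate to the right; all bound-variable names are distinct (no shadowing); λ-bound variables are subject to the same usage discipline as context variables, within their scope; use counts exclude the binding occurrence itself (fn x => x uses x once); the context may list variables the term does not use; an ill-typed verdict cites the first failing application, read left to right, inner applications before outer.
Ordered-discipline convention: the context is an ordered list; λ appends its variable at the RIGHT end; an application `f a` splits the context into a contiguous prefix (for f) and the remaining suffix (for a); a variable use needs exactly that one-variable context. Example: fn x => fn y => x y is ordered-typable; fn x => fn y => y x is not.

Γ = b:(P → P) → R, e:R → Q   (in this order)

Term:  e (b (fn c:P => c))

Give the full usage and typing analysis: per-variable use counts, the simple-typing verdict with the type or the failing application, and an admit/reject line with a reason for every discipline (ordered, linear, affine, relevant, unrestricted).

counts: b: 1; e: 1; c [bound]: 1
left-to-right use order: e, b, c
typing: well-typed — term : Q
ordered: ✗ — needs exchange: uses follow e, b, c
linear: ✓ — exactly-once usage across b, e, c
affine: ✓ — at most one use each (b, e, c)
relevant: ✓ — b, e, c: all used, weakening unneeded
unrestricted: ✓ — simply typable at Q; W, C, E all held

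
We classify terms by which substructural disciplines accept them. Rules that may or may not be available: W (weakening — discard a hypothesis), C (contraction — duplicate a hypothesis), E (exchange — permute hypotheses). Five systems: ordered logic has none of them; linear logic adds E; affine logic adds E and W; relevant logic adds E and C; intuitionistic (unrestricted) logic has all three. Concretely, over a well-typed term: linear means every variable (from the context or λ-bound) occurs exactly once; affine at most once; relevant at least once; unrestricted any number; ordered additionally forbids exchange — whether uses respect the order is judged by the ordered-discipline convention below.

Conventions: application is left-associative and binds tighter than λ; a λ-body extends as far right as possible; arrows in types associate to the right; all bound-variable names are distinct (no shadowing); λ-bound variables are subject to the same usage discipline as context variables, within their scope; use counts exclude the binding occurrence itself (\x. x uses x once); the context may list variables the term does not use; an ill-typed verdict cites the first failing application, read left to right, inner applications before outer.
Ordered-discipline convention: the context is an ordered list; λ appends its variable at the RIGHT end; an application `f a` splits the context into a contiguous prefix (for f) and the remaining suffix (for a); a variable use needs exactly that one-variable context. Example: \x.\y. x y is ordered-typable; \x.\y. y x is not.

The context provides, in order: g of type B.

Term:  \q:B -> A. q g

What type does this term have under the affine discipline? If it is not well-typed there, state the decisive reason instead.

term : (B -> A) -> A
use counts: g: 1×, q (λ-bound): 1×
left-to-right use order: q, g
typing: well-typed — term : (B -> A) -> A
summary: ordered ✗ · linear ✓ · affine ✓ · relevant ✓ · unrestricted ✓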